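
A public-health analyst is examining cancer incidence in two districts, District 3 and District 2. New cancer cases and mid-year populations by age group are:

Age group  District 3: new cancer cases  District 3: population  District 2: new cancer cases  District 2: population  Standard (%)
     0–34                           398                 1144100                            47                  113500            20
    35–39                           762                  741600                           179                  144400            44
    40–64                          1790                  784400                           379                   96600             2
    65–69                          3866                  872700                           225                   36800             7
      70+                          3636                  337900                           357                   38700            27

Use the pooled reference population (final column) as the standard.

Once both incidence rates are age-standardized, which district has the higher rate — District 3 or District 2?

Age-specific rates per 100000 for District 3: 34.79, 102.75, 228.20, 442.99, 1076.06.
For District 2: 41.41, 123.96, 392.34, 611.41, 922.48.
Standard weights: 0.20, 0.44, 0.02, 0.07, 0.27.
District 3: 0.2000×34.79 + 0.4400×102.75 + 0.0200×228.20 + 0.0700×442.99 + 0.2700×1076.06 = 378.2770 per 100000.
District 2: 0.2000×41.41 + 0.4400×123.96 + 0.0200×392.34 + 0.0700×611.41 + 0.2700×922.48 = 362.5403 per 100000.
The crude rates (269.33 vs 276.05) would put District 2 higher, but that reflects its age composition; once standardized to a common age structure, District 3 has the higher underlying rate.

District 3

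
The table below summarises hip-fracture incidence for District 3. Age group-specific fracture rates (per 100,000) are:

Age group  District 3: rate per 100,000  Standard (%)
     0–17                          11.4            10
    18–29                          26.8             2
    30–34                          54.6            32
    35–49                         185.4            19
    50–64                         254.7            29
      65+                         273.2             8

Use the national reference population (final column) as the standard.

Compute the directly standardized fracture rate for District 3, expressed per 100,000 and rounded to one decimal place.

Standard weights: 0.10, 0.02, 0.32, 0.19, 0.29, 0.08.
Standardized rate: 0.1000×11.4 + 0.0200×26.8 + 0.3200×54.6 + 0.1900×185.4 + 0.2900×254.7 + 0.0800×273.2 = 150.0930 per 100,000.

150.1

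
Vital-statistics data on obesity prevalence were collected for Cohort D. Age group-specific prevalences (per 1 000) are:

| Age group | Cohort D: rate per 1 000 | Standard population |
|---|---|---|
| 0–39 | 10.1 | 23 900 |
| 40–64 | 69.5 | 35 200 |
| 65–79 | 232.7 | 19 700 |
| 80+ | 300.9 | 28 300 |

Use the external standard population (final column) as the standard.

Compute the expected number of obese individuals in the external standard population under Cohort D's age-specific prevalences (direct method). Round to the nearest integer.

15787

Expected obese individuals = Σ (standard pop × age-specific rate ÷ 1 000)
= 23 900×10.1/1 000 + 35 200×69.5/1 000 + 19 700×232.7/1 000 + 28 300×300.9/1 000
= 241.39 + 2446.40 + 4584.19 + 8515.47 = 15787.45.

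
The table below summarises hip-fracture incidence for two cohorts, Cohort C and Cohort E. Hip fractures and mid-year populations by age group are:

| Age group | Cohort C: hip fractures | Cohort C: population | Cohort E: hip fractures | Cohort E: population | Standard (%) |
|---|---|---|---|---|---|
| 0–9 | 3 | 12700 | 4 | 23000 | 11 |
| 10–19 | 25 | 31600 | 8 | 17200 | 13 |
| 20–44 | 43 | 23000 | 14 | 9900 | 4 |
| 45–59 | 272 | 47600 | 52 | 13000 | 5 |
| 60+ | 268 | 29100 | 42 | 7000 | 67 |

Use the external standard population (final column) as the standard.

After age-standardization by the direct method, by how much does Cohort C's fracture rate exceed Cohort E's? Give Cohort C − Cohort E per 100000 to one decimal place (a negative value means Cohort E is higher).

230.4

Age-specific rates per 100000 for Cohort C: 23.62, 79.11, 186.96, 571.43, 920.96.
For Cohort E: 17.39, 46.51, 141.41, 400.00, 600.00.
Standard weights: 0.11, 0.13, 0.04, 0.05, 0.67.
Cohort C: 0.1100×23.62 + 0.1300×79.11 + 0.0400×186.96 + 0.0500×571.43 + 0.6700×920.96 = 665.9776 per 100000.
Cohort E: 0.1100×17.39 + 0.1300×46.51 + 0.0400×141.41 + 0.0500×400.00 + 0.6700×600.00 = 435.6161 per 100000.
Difference = 665.9776 − 435.6161 = 230.3615.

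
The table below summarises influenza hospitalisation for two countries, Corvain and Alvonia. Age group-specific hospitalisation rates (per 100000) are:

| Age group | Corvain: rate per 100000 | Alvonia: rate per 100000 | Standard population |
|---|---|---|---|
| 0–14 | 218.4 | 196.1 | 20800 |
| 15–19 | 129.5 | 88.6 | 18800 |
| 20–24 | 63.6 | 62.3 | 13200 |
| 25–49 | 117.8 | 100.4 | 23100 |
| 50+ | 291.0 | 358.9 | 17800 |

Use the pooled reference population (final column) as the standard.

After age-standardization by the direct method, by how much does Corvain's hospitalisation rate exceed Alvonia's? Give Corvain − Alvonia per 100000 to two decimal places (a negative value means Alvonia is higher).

4.73

Standard total = 93700; weights = 0.2220, 0.2006, 0.1409, 0.2465, 0.1900.
Corvain: 0.2220×218.4 + 0.2006×129.5 + 0.1409×63.6 + 0.2465×117.8 + 0.1900×291.0 = 167.7462 per 100000.
Alvonia: 0.2220×196.1 + 0.2006×88.6 + 0.1409×62.3 + 0.2465×100.4 + 0.1900×358.9 = 163.0158 per 100000.
Difference = 167.7462 − 163.0158 = 4.7304.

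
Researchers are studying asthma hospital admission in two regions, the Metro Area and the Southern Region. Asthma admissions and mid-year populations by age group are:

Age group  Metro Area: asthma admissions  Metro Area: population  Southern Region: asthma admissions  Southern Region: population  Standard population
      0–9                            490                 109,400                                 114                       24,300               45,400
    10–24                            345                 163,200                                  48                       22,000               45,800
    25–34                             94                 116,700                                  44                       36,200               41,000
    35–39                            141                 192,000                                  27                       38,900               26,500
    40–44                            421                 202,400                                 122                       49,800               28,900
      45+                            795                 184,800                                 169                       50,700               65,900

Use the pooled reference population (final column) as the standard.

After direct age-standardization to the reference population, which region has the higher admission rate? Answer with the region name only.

Age-specific rates per 10,000 for the Metro Area: 44.79, 21.14, 8.05, 7.34, 20.80, 43.02.
For the Southern Region: 46.91, 21.82, 12.15, 6.94, 24.50, 33.33.
Standard total = 253,500; weights = 0.1791, 0.1807, 0.1617, 0.1045, 0.1140, 0.2600.
The Metro Area: 0.1791×44.79 + 0.1807×21.14 + 0.1617×8.05 + 0.1045×7.34 + 0.1140×20.80 + 0.2600×43.02 = 27.4660 per 10,000.
The Southern Region: 0.1791×46.91 + 0.1807×21.82 + 0.1617×12.15 + 0.1045×6.94 + 0.1140×24.50 + 0.2600×33.33 = 26.4934 per 10,000.
The crude rates (23.60 vs 23.61) would put the Southern Region higher, but that reflects its age composition; once standardized to a common age structure, the Metro Area has the higher underlying rate.

Metro Area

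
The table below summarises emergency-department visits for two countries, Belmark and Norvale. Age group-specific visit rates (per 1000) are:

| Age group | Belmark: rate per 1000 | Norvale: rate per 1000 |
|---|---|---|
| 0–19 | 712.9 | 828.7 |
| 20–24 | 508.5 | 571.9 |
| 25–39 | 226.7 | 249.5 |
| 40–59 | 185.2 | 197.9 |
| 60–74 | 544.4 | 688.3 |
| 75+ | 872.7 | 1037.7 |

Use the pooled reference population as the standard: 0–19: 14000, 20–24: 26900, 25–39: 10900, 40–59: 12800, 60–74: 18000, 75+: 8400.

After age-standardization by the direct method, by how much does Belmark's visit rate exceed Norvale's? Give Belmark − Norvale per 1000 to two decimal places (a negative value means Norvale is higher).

Standard total = 91000; weights = 0.1538, 0.2956, 0.1198, 0.1407, 0.1978, 0.0923.
Belmark: 0.1538×712.9 + 0.2956×508.5 + 0.1198×226.7 + 0.1407×185.2 + 0.1978×544.4 + 0.0923×872.7 = 501.4365 per 1000.
Norvale: 0.1538×828.7 + 0.2956×571.9 + 0.1198×249.5 + 0.1407×197.9 + 0.1978×688.3 + 0.0923×1037.7 = 586.2051 per 1000.
Difference = 501.4365 − 586.2051 = -84.7686.

-84.77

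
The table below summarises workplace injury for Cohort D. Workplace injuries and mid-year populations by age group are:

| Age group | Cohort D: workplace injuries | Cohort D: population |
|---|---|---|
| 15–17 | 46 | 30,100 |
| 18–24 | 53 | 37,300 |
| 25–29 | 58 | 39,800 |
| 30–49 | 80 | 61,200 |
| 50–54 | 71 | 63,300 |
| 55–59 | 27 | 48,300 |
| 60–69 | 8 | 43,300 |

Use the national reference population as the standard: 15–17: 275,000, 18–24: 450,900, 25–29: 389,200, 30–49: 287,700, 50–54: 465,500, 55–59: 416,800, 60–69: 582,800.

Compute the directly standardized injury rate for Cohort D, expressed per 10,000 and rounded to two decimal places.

10.00

Age-specific rates per 10,000 for Cohort D: 15.28, 14.21, 14.57, 13.07, 11.22, 5.59, 1.85.
Standard total = 2,867,900; weights = 0.0959, 0.1572, 0.1357, 0.1003, 0.1623, 0.1453, 0.2032.
Standardized rate: 0.0959×15.28 + 0.1572×14.21 + 0.1357×14.57 + 0.1003×13.07 + 0.1623×11.22 + 0.1453×5.59 + 0.2032×1.85 = 9.9969 per 10,000.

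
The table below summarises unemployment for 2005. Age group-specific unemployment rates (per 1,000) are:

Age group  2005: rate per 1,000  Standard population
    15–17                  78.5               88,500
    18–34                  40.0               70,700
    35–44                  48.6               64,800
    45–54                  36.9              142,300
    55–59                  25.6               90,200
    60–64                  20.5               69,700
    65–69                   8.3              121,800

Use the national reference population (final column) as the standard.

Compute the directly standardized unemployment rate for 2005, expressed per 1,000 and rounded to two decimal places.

35.38

Standard total = 648,000; weights = 0.1366, 0.1091, 0.1000, 0.2196, 0.1392, 0.1076, 0.1880.
Standardized rate: 0.1366×78.5 + 0.1091×40.0 + 0.1000×48.6 + 0.2196×36.9 + 0.1392×25.6 + 0.1076×20.5 + 0.1880×8.3 = 35.3770 per 1,000.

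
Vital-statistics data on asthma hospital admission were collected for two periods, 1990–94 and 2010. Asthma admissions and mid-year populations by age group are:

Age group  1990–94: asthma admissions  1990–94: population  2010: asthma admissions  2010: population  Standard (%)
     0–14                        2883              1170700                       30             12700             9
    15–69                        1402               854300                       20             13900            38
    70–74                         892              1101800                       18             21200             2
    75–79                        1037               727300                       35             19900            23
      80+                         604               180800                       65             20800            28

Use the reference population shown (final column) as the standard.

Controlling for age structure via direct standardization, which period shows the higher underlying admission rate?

Age-specific rates per 10000 for 1990–94: 24.63, 16.41, 8.10, 14.26, 33.41.
For 2010: 23.62, 14.39, 8.49, 17.59, 31.25.
Standard weights: 0.09, 0.38, 0.02, 0.23, 0.28.
1990–94: 0.0900×24.63 + 0.3800×16.41 + 0.0200×8.10 + 0.2300×14.26 + 0.2800×33.41 = 21.2479 per 10000.
2010: 0.0900×23.62 + 0.3800×14.39 + 0.0200×8.49 + 0.2300×17.59 + 0.2800×31.25 = 20.5586 per 10000.
The crude rates (16.90 vs 18.98) would put 2010 higher, but that reflects its age composition; once standardized to a common age structure, 1990–94 has the higher underlying rate.

1990–94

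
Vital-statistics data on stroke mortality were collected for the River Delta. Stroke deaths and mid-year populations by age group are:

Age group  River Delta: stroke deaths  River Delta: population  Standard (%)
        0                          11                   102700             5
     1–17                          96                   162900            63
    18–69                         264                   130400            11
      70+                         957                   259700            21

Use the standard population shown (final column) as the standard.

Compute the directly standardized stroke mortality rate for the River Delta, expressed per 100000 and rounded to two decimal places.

137.32

Age-specific rates per 100000 for the River Delta: 10.71, 58.93, 202.45, 368.50.
Standard weights: 0.05, 0.63, 0.11, 0.21.
Standardized rate: 0.0500×10.71 + 0.6300×58.93 + 0.1100×202.45 + 0.2100×368.50 = 137.3180 per 100000.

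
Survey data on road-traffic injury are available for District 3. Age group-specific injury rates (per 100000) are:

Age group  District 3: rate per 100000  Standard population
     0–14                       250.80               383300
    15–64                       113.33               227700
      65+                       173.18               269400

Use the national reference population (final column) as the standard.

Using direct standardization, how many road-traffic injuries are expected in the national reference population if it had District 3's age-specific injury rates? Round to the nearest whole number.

1686

Expected road-traffic injuries = Σ (standard pop × age-specific rate ÷ 100000)
= 383300×250.80/100000 + 227700×113.33/100000 + 269400×173.18/100000
= 961.32 + 258.05 + 466.55 = 1685.92.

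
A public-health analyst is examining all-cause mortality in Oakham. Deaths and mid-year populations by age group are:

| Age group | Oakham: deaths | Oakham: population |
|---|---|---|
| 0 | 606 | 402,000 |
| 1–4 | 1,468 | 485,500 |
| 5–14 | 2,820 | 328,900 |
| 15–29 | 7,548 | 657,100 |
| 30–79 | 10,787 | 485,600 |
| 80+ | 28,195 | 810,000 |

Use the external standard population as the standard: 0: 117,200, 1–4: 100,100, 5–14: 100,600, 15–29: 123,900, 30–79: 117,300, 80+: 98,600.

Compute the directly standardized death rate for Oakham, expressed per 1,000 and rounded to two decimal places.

13.38

Age-specific rates per 1,000 for Oakham: 1.507, 3.024, 8.574, 11.487, 22.214, 34.809.
Standard total = 657,700; weights = 0.1782, 0.1522, 0.1530, 0.1884, 0.1783, 0.1499.
Standardized rate: 0.1782×1.507 + 0.1522×3.024 + 0.1530×8.574 + 0.1884×11.487 + 0.1783×22.214 + 0.1499×34.809 = 13.3844 per 1,000.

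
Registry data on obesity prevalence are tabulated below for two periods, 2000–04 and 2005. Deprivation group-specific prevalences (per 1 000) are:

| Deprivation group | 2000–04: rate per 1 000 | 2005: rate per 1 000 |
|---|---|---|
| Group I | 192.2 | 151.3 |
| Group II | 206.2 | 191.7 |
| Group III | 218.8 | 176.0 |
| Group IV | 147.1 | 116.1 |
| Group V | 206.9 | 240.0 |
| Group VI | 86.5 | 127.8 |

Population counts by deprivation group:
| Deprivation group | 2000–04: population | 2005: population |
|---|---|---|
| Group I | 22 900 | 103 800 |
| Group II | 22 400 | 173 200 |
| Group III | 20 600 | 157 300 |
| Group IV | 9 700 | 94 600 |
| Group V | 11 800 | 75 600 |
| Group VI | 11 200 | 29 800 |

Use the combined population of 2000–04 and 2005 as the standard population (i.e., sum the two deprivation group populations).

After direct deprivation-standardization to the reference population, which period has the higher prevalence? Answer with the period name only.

Combined standard total = 732 900; weights = 0.1729, 0.2669, 0.2427, 0.1423, 0.1193, 0.0559.
2000–04: 0.1729×192.2 + 0.2669×206.2 + 0.2427×218.8 + 0.1423×147.1 + 0.1193×206.9 + 0.0559×86.5 = 191.8148 per 1 000.
2005: 0.1729×151.3 + 0.2669×191.7 + 0.2427×176.0 + 0.1423×116.1 + 0.1193×240.0 + 0.0559×127.8 = 172.3314 per 1 000.

2000–04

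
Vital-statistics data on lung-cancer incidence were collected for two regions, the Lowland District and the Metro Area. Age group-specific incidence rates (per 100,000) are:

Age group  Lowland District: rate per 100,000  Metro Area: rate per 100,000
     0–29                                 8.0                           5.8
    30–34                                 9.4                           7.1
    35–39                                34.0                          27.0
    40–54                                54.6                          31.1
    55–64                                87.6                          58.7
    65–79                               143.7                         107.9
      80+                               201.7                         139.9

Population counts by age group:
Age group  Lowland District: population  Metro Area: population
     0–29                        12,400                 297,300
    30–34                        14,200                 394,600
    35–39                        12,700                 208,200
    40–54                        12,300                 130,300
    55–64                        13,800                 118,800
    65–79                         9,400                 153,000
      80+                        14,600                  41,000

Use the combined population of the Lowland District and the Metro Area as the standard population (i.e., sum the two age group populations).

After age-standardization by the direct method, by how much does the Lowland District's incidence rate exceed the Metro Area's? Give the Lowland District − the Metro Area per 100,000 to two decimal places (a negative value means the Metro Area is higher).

13.68

Combined standard total = 1,432,600; weights = 0.2162, 0.2854, 0.1542, 0.0995, 0.0926, 0.1134, 0.0388.
The Lowland District: 0.2162×8.0 + 0.2854×9.4 + 0.1542×34.0 + 0.0995×54.6 + 0.0926×87.6 + 0.1134×143.7 + 0.0388×201.7 = 47.3154 per 100,000.
The Metro Area: 0.2162×5.8 + 0.2854×7.1 + 0.1542×27.0 + 0.0995×31.1 + 0.0926×58.7 + 0.1134×107.9 + 0.0388×139.9 = 33.6332 per 100,000.
Difference = 47.3154 − 33.6332 = 13.6822.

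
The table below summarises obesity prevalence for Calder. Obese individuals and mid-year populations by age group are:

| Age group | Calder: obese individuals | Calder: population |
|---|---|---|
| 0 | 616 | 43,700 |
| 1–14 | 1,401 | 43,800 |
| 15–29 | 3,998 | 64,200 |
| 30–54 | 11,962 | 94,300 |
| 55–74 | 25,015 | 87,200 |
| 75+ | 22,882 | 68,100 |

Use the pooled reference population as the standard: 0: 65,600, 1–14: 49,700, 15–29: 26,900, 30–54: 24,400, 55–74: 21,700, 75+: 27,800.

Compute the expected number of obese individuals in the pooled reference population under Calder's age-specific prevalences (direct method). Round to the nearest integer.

22851

Age-specific rates per 1,000 for Calder: 14.096, 31.986, 62.274, 126.850, 286.869, 336.006.
Expected obese individuals = Σ (standard pop × age-specific rate ÷ 1,000)
= 65,600×14.096/1,000 + 49,700×31.986/1,000 + 26,900×62.274/1,000 + 24,400×126.850/1,000 + 21,700×286.869/1,000 + 27,800×336.006/1,000
= 924.70 + 1589.72 + 1675.17 + 3095.15 + 6225.06 + 9340.96 = 22850.78.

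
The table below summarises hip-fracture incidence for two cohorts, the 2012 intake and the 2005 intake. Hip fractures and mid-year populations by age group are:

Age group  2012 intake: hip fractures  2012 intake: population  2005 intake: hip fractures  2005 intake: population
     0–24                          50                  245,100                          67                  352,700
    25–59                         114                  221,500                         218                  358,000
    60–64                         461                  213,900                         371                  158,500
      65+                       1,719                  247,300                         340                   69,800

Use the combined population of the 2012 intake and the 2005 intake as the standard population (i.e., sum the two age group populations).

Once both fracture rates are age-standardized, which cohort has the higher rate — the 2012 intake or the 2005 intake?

2012 intake

Age-specific rates per 100,000 for the 2012 intake: 20.40, 51.47, 215.52, 695.11.
For the 2005 intake: 19.00, 60.89, 234.07, 487.11.
Combined standard total = 1,866,800; weights = 0.3202, 0.3104, 0.1995, 0.1699.
The 2012 intake: 0.3202×20.40 + 0.3104×51.47 + 0.1995×215.52 + 0.1699×695.11 = 183.5756 per 100,000.
The 2005 intake: 0.3202×19.00 + 0.3104×60.89 + 0.1995×234.07 + 0.1699×487.11 = 154.4208 per 100,000.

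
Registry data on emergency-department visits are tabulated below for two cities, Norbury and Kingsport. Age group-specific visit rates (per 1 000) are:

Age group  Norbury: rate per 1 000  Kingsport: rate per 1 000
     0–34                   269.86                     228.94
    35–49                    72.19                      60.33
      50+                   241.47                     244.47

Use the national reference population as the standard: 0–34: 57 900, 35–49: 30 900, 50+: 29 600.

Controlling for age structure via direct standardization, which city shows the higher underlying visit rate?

Norbury

Standard total = 118 400; weights = 0.4890, 0.2610, 0.2500.
Norbury: 0.4890×269.86 + 0.2610×72.19 + 0.2500×241.47 = 211.1746 per 1 000.
Kingsport: 0.4890×228.94 + 0.2610×60.33 + 0.2500×244.47 = 188.8187 per 1 000.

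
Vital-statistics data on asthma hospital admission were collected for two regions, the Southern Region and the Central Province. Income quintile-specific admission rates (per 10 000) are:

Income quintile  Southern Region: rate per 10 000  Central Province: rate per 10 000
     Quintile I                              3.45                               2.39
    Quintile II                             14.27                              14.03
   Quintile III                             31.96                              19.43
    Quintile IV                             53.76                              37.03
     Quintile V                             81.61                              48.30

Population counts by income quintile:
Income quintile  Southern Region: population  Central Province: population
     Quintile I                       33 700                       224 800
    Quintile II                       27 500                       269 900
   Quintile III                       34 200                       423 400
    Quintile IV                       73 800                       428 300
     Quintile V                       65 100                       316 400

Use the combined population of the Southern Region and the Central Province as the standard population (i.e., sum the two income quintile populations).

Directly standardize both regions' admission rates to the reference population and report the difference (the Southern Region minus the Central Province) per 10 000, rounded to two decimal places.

Combined standard total = 1 897 100; weights = 0.1363, 0.1568, 0.2412, 0.2647, 0.2011.
The Southern Region: 0.1363×3.45 + 0.1568×14.27 + 0.2412×31.96 + 0.2647×53.76 + 0.2011×81.61 = 41.0562 per 10 000.
The Central Province: 0.1363×2.39 + 0.1568×14.03 + 0.2412×19.43 + 0.2647×37.03 + 0.2011×48.30 = 26.7254 per 10 000.
Difference = 41.0562 − 26.7254 = 14.3308.

14.33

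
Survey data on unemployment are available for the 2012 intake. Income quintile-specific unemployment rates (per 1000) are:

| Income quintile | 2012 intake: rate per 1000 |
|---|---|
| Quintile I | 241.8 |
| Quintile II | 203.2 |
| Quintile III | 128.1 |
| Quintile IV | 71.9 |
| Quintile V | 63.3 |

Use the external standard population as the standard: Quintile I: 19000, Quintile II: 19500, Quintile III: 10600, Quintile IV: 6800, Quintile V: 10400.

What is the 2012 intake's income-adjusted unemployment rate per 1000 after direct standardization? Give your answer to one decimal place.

Standard total = 66300; weights = 0.2866, 0.2941, 0.1599, 0.1026, 0.1569.
Standardized rate: 0.2866×241.8 + 0.2941×203.2 + 0.1599×128.1 + 0.1026×71.9 + 0.1569×63.3 = 166.8431 per 1000.

166.8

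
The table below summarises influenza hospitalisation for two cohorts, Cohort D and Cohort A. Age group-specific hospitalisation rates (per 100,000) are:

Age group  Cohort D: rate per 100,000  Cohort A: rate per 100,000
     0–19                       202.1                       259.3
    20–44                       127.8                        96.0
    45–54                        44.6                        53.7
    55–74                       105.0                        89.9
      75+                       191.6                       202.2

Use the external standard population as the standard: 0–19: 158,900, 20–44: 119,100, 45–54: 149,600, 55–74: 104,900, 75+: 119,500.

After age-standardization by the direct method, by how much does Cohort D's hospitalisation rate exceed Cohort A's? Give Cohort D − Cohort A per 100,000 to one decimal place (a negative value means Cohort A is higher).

Standard total = 652,000; weights = 0.2437, 0.1827, 0.2294, 0.1609, 0.1833.
Cohort D: 0.2437×202.1 + 0.1827×127.8 + 0.2294×44.6 + 0.1609×105.0 + 0.1833×191.6 = 134.8428 per 100,000.
Cohort A: 0.2437×259.3 + 0.1827×96.0 + 0.2294×53.7 + 0.1609×89.9 + 0.1833×202.2 = 144.5756 per 100,000.
Difference = 134.8428 − 144.5756 = -9.7328.

-9.7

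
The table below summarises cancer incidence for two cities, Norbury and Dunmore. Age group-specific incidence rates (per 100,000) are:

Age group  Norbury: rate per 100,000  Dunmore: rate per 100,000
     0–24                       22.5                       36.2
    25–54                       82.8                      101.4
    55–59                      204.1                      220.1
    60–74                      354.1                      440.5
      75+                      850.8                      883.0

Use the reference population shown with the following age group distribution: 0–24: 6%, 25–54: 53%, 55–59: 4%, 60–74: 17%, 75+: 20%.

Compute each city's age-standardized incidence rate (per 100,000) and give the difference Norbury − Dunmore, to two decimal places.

Standard weights: 0.06, 0.53, 0.04, 0.17, 0.20.
Norbury: 0.0600×22.5 + 0.5300×82.8 + 0.0400×204.1 + 0.1700×354.1 + 0.2000×850.8 = 283.7550 per 100,000.
Dunmore: 0.0600×36.2 + 0.5300×101.4 + 0.0400×220.1 + 0.1700×440.5 + 0.2000×883.0 = 316.2030 per 100,000.
Difference = 283.7550 − 316.2030 = -32.4480.

-32.45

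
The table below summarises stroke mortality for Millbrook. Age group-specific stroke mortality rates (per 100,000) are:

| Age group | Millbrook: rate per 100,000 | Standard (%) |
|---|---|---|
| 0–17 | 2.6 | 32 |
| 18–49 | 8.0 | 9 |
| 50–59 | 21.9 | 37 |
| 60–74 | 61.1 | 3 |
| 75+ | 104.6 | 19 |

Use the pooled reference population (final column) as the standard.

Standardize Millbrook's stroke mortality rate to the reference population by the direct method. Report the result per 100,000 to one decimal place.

Standard weights: 0.32, 0.09, 0.37, 0.03, 0.19.
Standardized rate: 0.3200×2.6 + 0.0900×8.0 + 0.3700×21.9 + 0.0300×61.1 + 0.1900×104.6 = 31.3620 per 100,000.

31.4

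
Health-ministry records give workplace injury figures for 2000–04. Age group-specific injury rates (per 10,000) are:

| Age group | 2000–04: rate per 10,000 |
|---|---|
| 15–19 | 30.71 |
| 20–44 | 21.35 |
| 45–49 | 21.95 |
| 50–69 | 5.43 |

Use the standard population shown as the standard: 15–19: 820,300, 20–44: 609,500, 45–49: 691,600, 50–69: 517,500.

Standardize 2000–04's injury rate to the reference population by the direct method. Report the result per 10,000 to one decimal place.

Standard total = 2,638,900; weights = 0.3108, 0.2310, 0.2621, 0.1961.
Standardized rate: 0.3108×30.71 + 0.2310×21.35 + 0.2621×21.95 + 0.1961×5.43 = 21.2948 per 10,000.

21.3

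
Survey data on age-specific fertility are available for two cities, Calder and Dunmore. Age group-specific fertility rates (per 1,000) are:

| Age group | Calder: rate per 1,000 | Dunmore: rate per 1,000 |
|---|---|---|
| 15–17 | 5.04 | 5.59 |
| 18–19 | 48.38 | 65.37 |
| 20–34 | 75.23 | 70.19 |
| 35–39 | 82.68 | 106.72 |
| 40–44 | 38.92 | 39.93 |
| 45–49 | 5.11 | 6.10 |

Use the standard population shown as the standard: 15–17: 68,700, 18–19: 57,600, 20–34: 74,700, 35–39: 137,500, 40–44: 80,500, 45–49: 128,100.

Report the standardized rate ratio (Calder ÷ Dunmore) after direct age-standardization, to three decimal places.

0.852

Standard total = 547,100; weights = 0.1256, 0.1053, 0.1365, 0.2513, 0.1471, 0.2341.
Calder: 0.1256×5.04 + 0.1053×48.38 + 0.1365×75.23 + 0.2513×82.68 + 0.1471×38.92 + 0.2341×5.11 = 43.7009 per 1,000.
Dunmore: 0.1256×5.59 + 0.1053×65.37 + 0.1365×70.19 + 0.2513×106.72 + 0.1471×39.93 + 0.2341×6.10 = 51.2928 per 1,000.
Ratio = 43.7009 ÷ 51.2928 = 0.85199.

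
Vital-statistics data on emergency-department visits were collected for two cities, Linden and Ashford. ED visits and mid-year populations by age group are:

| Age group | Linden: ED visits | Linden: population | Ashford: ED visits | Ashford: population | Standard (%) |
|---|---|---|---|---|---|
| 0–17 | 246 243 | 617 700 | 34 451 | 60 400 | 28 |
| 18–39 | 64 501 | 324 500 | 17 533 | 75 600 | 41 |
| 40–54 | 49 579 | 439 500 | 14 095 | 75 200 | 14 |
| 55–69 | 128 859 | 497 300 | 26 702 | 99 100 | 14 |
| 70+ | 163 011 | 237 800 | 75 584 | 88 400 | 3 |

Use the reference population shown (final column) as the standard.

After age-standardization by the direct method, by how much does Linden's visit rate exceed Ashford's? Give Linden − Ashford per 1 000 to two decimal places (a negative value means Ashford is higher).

-78.66

Age-specific rates per 1 000 for Linden: 398.645, 198.770, 112.808, 259.117, 685.496.
For Ashford: 570.381, 231.918, 187.434, 269.445, 855.023.
Standard weights: 0.28, 0.41, 0.14, 0.14, 0.03.
Linden: 0.2800×398.645 + 0.4100×198.770 + 0.1400×112.808 + 0.1400×259.117 + 0.0300×685.496 = 265.7508 per 1 000.
Ashford: 0.2800×570.381 + 0.4100×231.918 + 0.1400×187.434 + 0.1400×269.445 + 0.0300×855.023 = 344.4067 per 1 000.
Difference = 265.7508 − 344.4067 = -78.6558.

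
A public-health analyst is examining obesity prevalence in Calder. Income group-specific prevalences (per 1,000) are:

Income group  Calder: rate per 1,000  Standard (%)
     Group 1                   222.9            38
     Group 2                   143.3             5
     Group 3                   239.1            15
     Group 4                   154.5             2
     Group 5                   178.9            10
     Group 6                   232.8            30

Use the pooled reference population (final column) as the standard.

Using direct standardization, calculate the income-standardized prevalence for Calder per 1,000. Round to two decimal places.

218.55

Standard weights: 0.38, 0.05, 0.15, 0.02, 0.10, 0.30.
Standardized rate: 0.3800×222.9 + 0.0500×143.3 + 0.1500×239.1 + 0.0200×154.5 + 0.1000×178.9 + 0.3000×232.8 = 218.5520 per 1,000.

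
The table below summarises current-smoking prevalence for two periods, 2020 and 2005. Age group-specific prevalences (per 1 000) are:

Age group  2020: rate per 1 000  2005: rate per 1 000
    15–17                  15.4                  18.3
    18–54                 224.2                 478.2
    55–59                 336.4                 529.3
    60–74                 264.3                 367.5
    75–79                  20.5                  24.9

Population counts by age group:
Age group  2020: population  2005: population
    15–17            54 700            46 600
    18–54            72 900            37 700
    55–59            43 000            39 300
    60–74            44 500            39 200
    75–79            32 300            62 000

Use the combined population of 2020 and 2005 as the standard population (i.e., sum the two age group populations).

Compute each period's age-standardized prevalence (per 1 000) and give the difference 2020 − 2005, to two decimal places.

-112.91

Combined standard total = 472 200; weights = 0.2145, 0.2342, 0.1743, 0.1773, 0.1997.
2020: 0.2145×15.4 + 0.2342×224.2 + 0.1743×336.4 + 0.1773×264.3 + 0.1997×20.5 = 165.3903 per 1 000.
2005: 0.2145×18.3 + 0.2342×478.2 + 0.1743×529.3 + 0.1773×367.5 + 0.1997×24.9 = 278.2972 per 1 000.
Difference = 165.3903 − 278.2972 = -112.9068.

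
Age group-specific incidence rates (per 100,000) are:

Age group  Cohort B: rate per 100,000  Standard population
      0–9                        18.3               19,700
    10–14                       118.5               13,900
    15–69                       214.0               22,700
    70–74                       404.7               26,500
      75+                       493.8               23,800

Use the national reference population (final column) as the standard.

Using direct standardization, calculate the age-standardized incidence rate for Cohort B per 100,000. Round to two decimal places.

Standard total = 106,600; weights = 0.1848, 0.1304, 0.2129, 0.2486, 0.2233.
Standardized rate: 0.1848×18.3 + 0.1304×118.5 + 0.2129×214.0 + 0.2486×404.7 + 0.2233×493.8 = 275.2575 per 100,000.

275.26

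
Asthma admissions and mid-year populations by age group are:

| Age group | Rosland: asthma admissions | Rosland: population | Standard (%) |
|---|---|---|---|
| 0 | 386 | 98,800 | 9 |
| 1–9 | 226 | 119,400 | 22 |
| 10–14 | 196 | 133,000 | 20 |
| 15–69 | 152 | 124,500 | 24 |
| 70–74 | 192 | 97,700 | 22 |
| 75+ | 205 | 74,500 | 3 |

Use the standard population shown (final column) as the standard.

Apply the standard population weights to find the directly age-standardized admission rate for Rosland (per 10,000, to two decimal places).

Age-specific rates per 10,000 for Rosland: 39.07, 18.93, 14.74, 12.21, 19.65, 27.52.
Standard weights: 0.09, 0.22, 0.20, 0.24, 0.22, 0.03.
Standardized rate: 0.0900×39.07 + 0.2200×18.93 + 0.2000×14.74 + 0.2400×12.21 + 0.2200×19.65 + 0.0300×27.52 = 18.7068 per 10,000.

18.71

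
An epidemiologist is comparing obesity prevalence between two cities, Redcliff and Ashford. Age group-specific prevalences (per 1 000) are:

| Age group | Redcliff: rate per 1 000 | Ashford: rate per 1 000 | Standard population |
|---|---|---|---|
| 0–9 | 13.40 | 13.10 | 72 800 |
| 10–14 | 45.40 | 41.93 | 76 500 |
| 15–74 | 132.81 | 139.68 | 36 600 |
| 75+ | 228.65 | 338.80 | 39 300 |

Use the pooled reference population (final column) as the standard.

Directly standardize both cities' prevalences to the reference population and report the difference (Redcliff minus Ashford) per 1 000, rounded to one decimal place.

-19.1

Standard total = 225 200; weights = 0.3233, 0.3397, 0.1625, 0.1745.
Redcliff: 0.3233×13.40 + 0.3397×45.40 + 0.1625×132.81 + 0.1745×228.65 = 81.2407 per 1 000.
Ashford: 0.3233×13.10 + 0.3397×41.93 + 0.1625×139.68 + 0.1745×338.80 = 100.3040 per 1 000.
Difference = 81.2407 − 100.3040 = -19.0632.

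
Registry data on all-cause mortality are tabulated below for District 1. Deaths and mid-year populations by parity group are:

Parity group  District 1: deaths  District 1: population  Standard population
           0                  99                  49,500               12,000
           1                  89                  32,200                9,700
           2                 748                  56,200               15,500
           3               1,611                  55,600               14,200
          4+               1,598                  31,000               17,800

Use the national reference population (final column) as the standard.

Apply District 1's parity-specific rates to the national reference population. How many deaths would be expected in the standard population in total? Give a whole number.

1586

Parity-specific rates per 1,000 for District 1: 2.000, 2.764, 13.310, 28.975, 51.548.
Expected deaths = Σ (standard pop × parity-specific rate ÷ 1,000)
= 12,000×2.000/1,000 + 9,700×2.764/1,000 + 15,500×13.310/1,000 + 14,200×28.975/1,000 + 17,800×51.548/1,000
= 24.00 + 26.81 + 206.30 + 411.44 + 917.56 = 1586.11.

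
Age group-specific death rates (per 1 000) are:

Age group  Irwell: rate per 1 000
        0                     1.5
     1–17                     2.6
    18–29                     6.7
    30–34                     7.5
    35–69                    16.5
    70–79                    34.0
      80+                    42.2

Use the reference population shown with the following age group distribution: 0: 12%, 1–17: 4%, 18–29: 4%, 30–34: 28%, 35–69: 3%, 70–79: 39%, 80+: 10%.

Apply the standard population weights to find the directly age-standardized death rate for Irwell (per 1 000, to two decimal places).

20.63

Standard weights: 0.12, 0.04, 0.04, 0.28, 0.03, 0.39, 0.10.
Standardized rate: 0.1200×1.5 + 0.0400×2.6 + 0.0400×6.7 + 0.2800×7.5 + 0.0300×16.5 + 0.3900×34.0 + 0.1000×42.2 = 20.6270 per 1 000.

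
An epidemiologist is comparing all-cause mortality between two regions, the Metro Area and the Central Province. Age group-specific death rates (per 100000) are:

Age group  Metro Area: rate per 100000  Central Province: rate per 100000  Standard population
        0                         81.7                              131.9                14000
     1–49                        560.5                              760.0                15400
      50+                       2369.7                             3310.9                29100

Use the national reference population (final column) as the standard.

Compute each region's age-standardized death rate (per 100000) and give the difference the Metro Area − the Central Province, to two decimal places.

-532.72

Standard total = 58500; weights = 0.2393, 0.2632, 0.4974.
The Metro Area: 0.2393×81.7 + 0.2632×560.5 + 0.4974×2369.7 = 1345.8764 per 100000.
The Central Province: 0.2393×131.9 + 0.2632×760.0 + 0.4974×3310.9 = 1878.5947 per 100000.
Difference = 1345.8764 − 1878.5947 = -532.7183.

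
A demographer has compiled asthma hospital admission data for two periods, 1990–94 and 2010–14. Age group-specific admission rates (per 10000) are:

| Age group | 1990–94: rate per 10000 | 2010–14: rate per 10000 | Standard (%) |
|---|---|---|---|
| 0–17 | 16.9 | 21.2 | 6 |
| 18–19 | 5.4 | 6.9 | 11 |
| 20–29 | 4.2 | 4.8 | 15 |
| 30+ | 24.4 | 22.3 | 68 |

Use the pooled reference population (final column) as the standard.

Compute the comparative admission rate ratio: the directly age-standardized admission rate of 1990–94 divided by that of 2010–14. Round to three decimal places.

1.051

Standard weights: 0.06, 0.11, 0.15, 0.68.
1990–94: 0.0600×16.9 + 0.1100×5.4 + 0.1500×4.2 + 0.6800×24.4 = 18.8300 per 10000.
2010–14: 0.0600×21.2 + 0.1100×6.9 + 0.1500×4.8 + 0.6800×22.3 = 17.9150 per 10000.
Ratio = 18.8300 ÷ 17.9150 = 1.05107.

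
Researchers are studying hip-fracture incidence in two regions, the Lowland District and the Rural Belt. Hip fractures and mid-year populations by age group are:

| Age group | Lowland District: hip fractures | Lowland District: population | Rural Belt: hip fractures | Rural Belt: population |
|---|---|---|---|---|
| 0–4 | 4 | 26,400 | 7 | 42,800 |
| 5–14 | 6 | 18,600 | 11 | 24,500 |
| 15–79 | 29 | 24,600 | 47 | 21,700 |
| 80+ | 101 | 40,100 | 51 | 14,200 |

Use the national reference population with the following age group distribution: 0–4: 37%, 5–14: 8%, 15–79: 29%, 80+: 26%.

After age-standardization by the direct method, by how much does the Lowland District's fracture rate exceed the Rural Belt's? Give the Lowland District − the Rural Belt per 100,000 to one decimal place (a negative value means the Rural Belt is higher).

Age-specific rates per 100,000 for the Lowland District: 15.15, 32.26, 117.89, 251.87.
For the Rural Belt: 16.36, 44.90, 216.59, 359.15.
Standard weights: 0.37, 0.08, 0.29, 0.26.
The Lowland District: 0.3700×15.15 + 0.0800×32.26 + 0.2900×117.89 + 0.2600×251.87 = 107.8600 per 100,000.
The Rural Belt: 0.3700×16.36 + 0.0800×44.90 + 0.2900×216.59 + 0.2600×359.15 = 165.8346 per 100,000.
Difference = 107.8600 − 165.8346 = -57.9746.

-58.0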